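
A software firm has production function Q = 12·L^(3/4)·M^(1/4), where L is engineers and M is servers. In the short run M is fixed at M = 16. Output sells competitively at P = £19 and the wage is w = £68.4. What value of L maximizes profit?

L* = 625

With M = 16, MP_L = (3/4)·12·L^(-1/4)·16^(1/4) = 18·L^(-1/4).
Profit maximization for a price taker requires P·MP_L = w: 19·18·L^(-1/4) = 68.4.
So L^(-1/4) = 0.2, which gives L = 625.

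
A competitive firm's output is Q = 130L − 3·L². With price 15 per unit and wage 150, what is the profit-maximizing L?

The marginal product of L is MP_L = 130 − 6L.
A price-taking firm hires until the value of the marginal product equals the wage: P·MP_L = w, so 15·(130 − 6L) = 150.
Then 130 − 6L = 10, giving L = 20.

L* = 20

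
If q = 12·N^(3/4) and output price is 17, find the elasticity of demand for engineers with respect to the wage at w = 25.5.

ε = -4

MP_N = (3/4)·12·N^(-1/4), so P·MP_N = w gives 153·N^(-1/4) = w.
Solving, N(w) = (153/w)^(4). This is a constant-elasticity form: N ∝ w^(−4), so ε = −4.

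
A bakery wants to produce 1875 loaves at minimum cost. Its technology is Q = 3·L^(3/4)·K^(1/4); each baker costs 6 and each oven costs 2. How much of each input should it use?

Cost minimization requires the marginal rate of technical substitution to equal the input-price ratio: MP_L/MP_K = w/r.
Here MP_L/MP_K = (3/4)·(K/L)/(1/4) = 3·(K/L). Setting this equal to 6/2 = 3 gives K = L.
Substituting into Q = 1875: 3·L^(3/4)·(L)^(1/4) = 1875.
Solving, L = 625 and K = 625.

L* = 625, K* = 625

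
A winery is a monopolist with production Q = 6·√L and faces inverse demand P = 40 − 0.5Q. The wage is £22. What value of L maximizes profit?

Marginal revenue from the inverse demand is MR = 40 − Q.
The marginal product is MP_L = 3·L^(-1/2).
A monopolist hires until marginal revenue product equals the wage: MR·MP_L = w.
At L, Q = 6·√L. Substituting and solving: (40 − 6·√L)·3·L^(-1/2) = 22 gives L = 9.

L* = 9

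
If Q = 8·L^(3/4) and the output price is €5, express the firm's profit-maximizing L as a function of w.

MP_L = (3/4)·8·L^(-1/4) = 6·L^(-1/4).
Setting P·MP_L = w: 30·L^(-1/4) = w.
Solving for L: L^(-1/4) = w/30, so L = (30/w)^(4).

L(w) = 810000/w^(4)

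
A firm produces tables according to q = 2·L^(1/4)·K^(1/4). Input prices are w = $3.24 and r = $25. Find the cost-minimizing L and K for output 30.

Cost minimization requires the marginal rate of technical substitution to equal the input-price ratio: MP_L/MP_K = w/r.
Here MP_L/MP_K = (1/4)·(K/L)/(1/4) = (K/L). Setting this equal to 3.24/25 = 0.1296 gives K = 0.1296L.
Substituting into q = 30: 2·L^(1/4)·(0.1296L)^(1/4) = 30.
Solving, L = 625 and K = 81.

L* = 625, K* = 81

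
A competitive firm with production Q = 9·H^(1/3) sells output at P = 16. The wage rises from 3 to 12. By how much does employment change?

From P·MP_H = w with MP_H = 3·H^(-2/3), the labor demand is H(w) = (48/w)^(3/2).
At w = 3: H = 64. At w = 12: H = 8.
ΔH = 8 − 64 = -56.

ΔH = -56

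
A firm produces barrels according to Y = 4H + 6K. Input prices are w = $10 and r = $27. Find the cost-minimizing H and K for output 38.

H* = 9.5, K* = 0

The inputs are perfect substitutes, so the firm uses whichever has the lower cost per unit of output.
Cost per unit of output via H is w/4 = 2.5; via K it is r/6 = 4.5. H is cheaper.
Producing Y = 38 with H alone: H = 9.5, K = 0.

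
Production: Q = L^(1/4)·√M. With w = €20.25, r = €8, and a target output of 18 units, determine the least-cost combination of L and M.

L* = 16, M* = 81

Cost minimization requires the marginal rate of technical substitution to equal the input-price ratio: MP_L/MP_M = w/r.
Here MP_L/MP_M = (1/4)·(M/L)/(1/2) = 0.5·(M/L). Setting this equal to 20.25/8 = 2.53125 gives M = 5.0625L.
Substituting into Q = 18: L^(1/4)·(5.0625L)^(1/2) = 18.
Solving, L = 16 and M = 81.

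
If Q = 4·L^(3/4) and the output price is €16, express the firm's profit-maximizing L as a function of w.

L(w) = 5308416/w^(4)

MP_L = (3/4)·4·L^(-1/4) = 3·L^(-1/4).
Setting P·MP_L = w: 48·L^(-1/4) = w.
Solving for L: L^(-1/4) = w/48, so L = (48/w)^(4).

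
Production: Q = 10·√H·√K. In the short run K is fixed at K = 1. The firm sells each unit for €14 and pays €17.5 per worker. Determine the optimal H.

H* = 16

With K = 1, MP_H = (1/2)·10·H^(-1/2)·1^(1/2) = 5·H^(-1/2).
Profit maximization for a price taker requires P·MP_H = w: 14·5·H^(-1/2) = 17.5.
So H^(-1/2) = 0.25, which gives H = 16.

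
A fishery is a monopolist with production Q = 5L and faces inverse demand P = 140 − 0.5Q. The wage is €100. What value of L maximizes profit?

Marginal revenue from the inverse demand is MR = 140 − Q.
The marginal product is MP_L = 5.
A monopolist hires until marginal revenue product equals the wage: MR·MP_L = w.
(140 − 5L)·5 = 100, so L = 24.

L* = 24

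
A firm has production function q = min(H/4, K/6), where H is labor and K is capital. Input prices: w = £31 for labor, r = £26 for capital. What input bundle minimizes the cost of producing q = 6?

H* = 24, K* = 36

With a fixed-proportions technology, the cost-minimizing bundle uses no slack in either input: H/4 = K/6 = q.
So H = 4·6 = 24 and K = 6·6 = 36.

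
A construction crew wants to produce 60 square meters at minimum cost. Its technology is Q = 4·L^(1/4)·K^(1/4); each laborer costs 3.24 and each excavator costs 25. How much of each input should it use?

Cost minimization requires the marginal rate of technical substitution to equal the input-price ratio: MP_L/MP_K = w/r.
Here MP_L/MP_K = (1/4)·(K/L)/(1/4) = (K/L). Setting this equal to 3.24/25 = 0.1296 gives K = 0.1296L.
Substituting into Q = 60: 4·L^(1/4)·(0.1296L)^(1/4) = 60.
Solving, L = 625 and K = 81.

L* = 625, K* = 81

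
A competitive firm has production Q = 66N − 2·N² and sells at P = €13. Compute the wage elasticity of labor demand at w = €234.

From P·MP_N = w with MP_N = 66 − 4N, labor demand is N(w) = (66 − w/13)/4.
dN/dw = −1/(52) = -1/52.
At w = 234, N = 12, so ε = (dN/dw)·(w/N) = (-1/52)·(234/12) = -0.375.

ε = -0.375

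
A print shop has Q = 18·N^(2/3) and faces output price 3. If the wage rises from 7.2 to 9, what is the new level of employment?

N* = 64

From P·MP_N = w with MP_N = 12·N^(-1/3), the labor demand is N(w) = (36/w)^(3).
At w = 7.2: N = 125. At w = 9: N = 64.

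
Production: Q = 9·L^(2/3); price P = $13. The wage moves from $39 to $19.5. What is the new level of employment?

From P·MP_L = w with MP_L = 6·L^(-1/3), the labor demand is L(w) = (78/w)^(3).
At w = 39: L = 8. At w = 19.5: L = 64.

L* = 64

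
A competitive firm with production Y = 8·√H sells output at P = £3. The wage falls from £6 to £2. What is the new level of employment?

From P·MP_H = w with MP_H = 4·H^(-1/2), the labor demand is H(w) = (12/w)^(2).
At w = 6: H = 4. At w = 2: H = 36.

H* = 36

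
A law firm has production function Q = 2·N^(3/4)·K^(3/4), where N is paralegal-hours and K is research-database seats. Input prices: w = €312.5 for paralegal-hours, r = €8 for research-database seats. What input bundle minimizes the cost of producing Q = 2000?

N* = 16, K* = 625

Cost minimization requires the marginal rate of technical substitution to equal the input-price ratio: MP_N/MP_K = w/r.
Here MP_N/MP_K = (3/4)·(K/N)/(3/4) = (K/N). Setting this equal to 312.5/8 = 39.0625 gives K = 39.0625N.
Substituting into Q = 2000: 2·N^(3/4)·(39.0625N)^(3/4) = 2000.
Solving, N = 16 and K = 625.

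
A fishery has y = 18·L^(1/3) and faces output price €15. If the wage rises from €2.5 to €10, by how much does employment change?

From P·MP_L = w with MP_L = 6·L^(-2/3), the labor demand is L(w) = (90/w)^(3/2).
At w = 2.5: L = 216. At w = 10: L = 27.
ΔL = 27 − 216 = -189.

ΔL = -189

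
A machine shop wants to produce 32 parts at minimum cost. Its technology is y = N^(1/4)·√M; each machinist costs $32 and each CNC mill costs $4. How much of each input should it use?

N* = 16, M* = 256

Cost minimization requires the marginal rate of technical substitution to equal the input-price ratio: MP_N/MP_M = w/r.
Here MP_N/MP_M = (1/4)·(M/N)/(1/2) = 0.5·(M/N). Setting this equal to 32/4 = 8 gives M = 16N.
Substituting into y = 32: N^(1/4)·(16N)^(1/2) = 32.
Solving, N = 16 and M = 256.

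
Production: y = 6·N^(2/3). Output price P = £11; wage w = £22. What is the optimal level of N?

N* = 8

MP_N = (2/3)·6·N^(-1/3) = 4·N^(-1/3).
Profit maximization for a price taker requires P·MP_N = w: 11·4·N^(-1/3) = 22.
So N^(-1/3) = 0.5, which gives N = 8.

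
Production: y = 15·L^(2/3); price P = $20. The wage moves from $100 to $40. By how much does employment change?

ΔL = 117

From P·MP_L = w with MP_L = 10·L^(-1/3), the labor demand is L(w) = (200/w)^(3).
At w = 100: L = 8. At w = 40: L = 125.
ΔL = 125 − 8 = 117.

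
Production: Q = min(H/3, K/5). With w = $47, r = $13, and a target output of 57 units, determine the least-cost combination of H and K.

With a fixed-proportions technology, the cost-minimizing bundle uses no slack in either input: H/3 = K/5 = Q.
So H = 3·57 = 171 and K = 5·57 = 285.

H* = 171, K* = 285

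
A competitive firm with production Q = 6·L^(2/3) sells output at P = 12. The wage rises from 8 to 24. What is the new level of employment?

From P·MP_L = w with MP_L = 4·L^(-1/3), the labor demand is L(w) = (48/w)^(3).
At w = 8: L = 216. At w = 24: L = 8.

L* = 8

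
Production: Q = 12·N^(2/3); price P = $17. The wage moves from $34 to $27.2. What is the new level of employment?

N* = 125

From P·MP_N = w with MP_N = 8·N^(-1/3), the labor demand is N(w) = (136/w)^(3).
At w = 34: N = 64. At w = 27.2: N = 125.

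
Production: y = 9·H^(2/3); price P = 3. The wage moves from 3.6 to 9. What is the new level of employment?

H* = 8

From P·MP_H = w with MP_H = 6·H^(-1/3), the labor demand is H(w) = (18/w)^(3).
At w = 3.6: H = 125. At w = 9: H = 8.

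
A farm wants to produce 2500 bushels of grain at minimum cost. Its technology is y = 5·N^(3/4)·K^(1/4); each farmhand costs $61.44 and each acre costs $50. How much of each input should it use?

N* = 625, K* = 256

Cost minimization requires the marginal rate of technical substitution to equal the input-price ratio: MP_N/MP_K = w/r.
Here MP_N/MP_K = (3/4)·(K/N)/(1/4) = 3·(K/N). Setting this equal to 61.44/50 = 1.2288 gives K = 0.4096N.
Substituting into y = 2500: 5·N^(3/4)·(0.4096N)^(1/4) = 2500.
Solving, N = 625 and K = 256.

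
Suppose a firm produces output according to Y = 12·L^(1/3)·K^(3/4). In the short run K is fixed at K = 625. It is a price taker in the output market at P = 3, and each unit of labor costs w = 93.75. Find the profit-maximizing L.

With K = 625, MP_L = (1/3)·12·L^(-2/3)·625^(3/4) = 500·L^(-2/3).
Profit maximization for a price taker requires P·MP_L = w: 3·500·L^(-2/3) = 93.75.
So L^(-2/3) = 0.0625, which gives L = 64.

L* = 64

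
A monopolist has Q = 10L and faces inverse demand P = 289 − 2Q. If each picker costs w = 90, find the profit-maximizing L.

Marginal revenue from the inverse demand is MR = 289 − 4Q.
The marginal product is MP_L = 10.
A monopolist hires until marginal revenue product equals the wage: MR·MP_L = w.
(289 − 40L)·10 = 90, so L = 7.

L* = 7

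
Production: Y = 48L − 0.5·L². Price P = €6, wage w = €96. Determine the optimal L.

The marginal product of L is MP_L = 48 − L.
A price-taking firm hires until the value of the marginal product equals the wage: P·MP_L = w, so 6·(48 − L) = 96.
Then 48 − L = 16, giving L = 32.

L* = 32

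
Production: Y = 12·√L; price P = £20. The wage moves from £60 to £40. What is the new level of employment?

From P·MP_L = w with MP_L = 6·L^(-1/2), the labor demand is L(w) = (120/w)^(2).
At w = 60: L = 4. At w = 40: L = 9.

L* = 9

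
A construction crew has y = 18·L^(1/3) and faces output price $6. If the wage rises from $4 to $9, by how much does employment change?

ΔL = -19

From P·MP_L = w with MP_L = 6·L^(-2/3), the labor demand is L(w) = (36/w)^(3/2).
At w = 4: L = 27. At w = 9: L = 8.
ΔL = 8 − 27 = -19.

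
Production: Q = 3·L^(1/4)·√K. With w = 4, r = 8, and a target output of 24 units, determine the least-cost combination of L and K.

L* = 16, K* = 16

Cost minimization requires the marginal rate of technical substitution to equal the input-price ratio: MP_L/MP_K = w/r.
Here MP_L/MP_K = (1/4)·(K/L)/(1/2) = 0.5·(K/L). Setting this equal to 4/8 = 0.5 gives K = L.
Substituting into Q = 24: 3·L^(1/4)·(L)^(1/2) = 24.
Solving, L = 16 and K = 16.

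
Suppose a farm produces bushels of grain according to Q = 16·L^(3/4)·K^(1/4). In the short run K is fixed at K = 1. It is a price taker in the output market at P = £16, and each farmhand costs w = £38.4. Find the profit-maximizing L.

With K = 1, MP_L = (3/4)·16·L^(-1/4)·1^(1/4) = 12·L^(-1/4).
Profit maximization for a price taker requires P·MP_L = w: 16·12·L^(-1/4) = 38.4.
So L^(-1/4) = 0.2, which gives L = 625.

L* = 625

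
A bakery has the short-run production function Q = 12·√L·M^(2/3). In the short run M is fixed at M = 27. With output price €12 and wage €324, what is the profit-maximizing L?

L* = 4

With M = 27, MP_L = (1/2)·12·L^(-1/2)·27^(2/3) = 54·L^(-1/2).
Profit maximization for a price taker requires P·MP_L = w: 12·54·L^(-1/2) = 324.
So L^(-1/2) = 0.5, which gives L = 4.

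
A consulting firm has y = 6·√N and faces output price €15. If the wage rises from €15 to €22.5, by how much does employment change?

ΔN = -5

From P·MP_N = w with MP_N = 3·N^(-1/2), the labor demand is N(w) = (45/w)^(2).
At w = 15: N = 9. At w = 22.5: N = 4.
ΔN = 4 − 9 = -5.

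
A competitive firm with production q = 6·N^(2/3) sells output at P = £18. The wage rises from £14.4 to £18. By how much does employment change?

From P·MP_N = w with MP_N = 4·N^(-1/3), the labor demand is N(w) = (72/w)^(3).
At w = 14.4: N = 125. At w = 18: N = 64.
ΔN = 64 − 125 = -61.

ΔN = -61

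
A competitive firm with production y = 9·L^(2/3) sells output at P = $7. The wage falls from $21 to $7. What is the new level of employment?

L* = 216

From P·MP_L = w with MP_L = 6·L^(-1/3), the labor demand is L(w) = (42/w)^(3).
At w = 21: L = 8. At w = 7: L = 216.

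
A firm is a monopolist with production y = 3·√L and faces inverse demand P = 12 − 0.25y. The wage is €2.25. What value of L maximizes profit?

Marginal revenue from the inverse demand is MR = 12 − 0.5y.
The marginal product is MP_L = 1.5·L^(-1/2).
A monopolist hires until marginal revenue product equals the wage: MR·MP_L = w.
At L, y = 3·√L. Substituting and solving: (12 − 1.5·√L)·1.5·L^(-1/2) = 2.25 gives L = 16.

L* = 16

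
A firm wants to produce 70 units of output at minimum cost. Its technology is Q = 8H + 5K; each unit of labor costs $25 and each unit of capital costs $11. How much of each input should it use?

H* = 0, K* = 14

The inputs are perfect substitutes, so the firm uses whichever has the lower cost per unit of output.
Cost per unit of output via H is w/8 = 3.125; via K it is r/5 = 2.2. K is cheaper.
Producing Q = 70 with K alone: H = 0, K = 14.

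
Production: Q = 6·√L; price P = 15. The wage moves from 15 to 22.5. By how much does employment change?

From P·MP_L = w with MP_L = 3·L^(-1/2), the labor demand is L(w) = (45/w)^(2).
At w = 15: L = 9. At w = 22.5: L = 4.
ΔL = 4 − 9 = -5.

ΔL = -5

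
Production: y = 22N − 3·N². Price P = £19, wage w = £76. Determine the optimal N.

The marginal product of N is MP_N = 22 − 6N.
A price-taking firm hires until the value of the marginal product equals the wage: P·MP_N = w, so 19·(22 − 6N) = 76.
Then 22 − 6N = 4, giving N = 3.

N* = 3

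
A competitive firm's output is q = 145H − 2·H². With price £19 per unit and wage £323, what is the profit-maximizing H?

H* = 32

The marginal product of H is MP_H = 145 − 4H.
A price-taking firm hires until the value of the marginal product equals the wage: P·MP_H = w, so 19·(145 − 4H) = 323.
Then 145 − 4H = 17, giving H = 32.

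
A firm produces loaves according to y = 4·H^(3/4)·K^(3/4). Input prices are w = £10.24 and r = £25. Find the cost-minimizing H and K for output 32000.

Cost minimization requires the marginal rate of technical substitution to equal the input-price ratio: MP_H/MP_K = w/r.
Here MP_H/MP_K = (3/4)·(K/H)/(3/4) = (K/H). Setting this equal to 10.24/25 = 0.4096 gives K = 0.4096H.
Substituting into y = 32000: 4·H^(3/4)·(0.4096H)^(3/4) = 32000.
Solving, H = 625 and K = 256.

H* = 625, K* = 256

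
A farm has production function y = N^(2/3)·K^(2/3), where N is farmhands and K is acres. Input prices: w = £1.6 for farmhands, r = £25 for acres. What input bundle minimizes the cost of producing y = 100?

N* = 125, K* = 8

Cost minimization requires the marginal rate of technical substitution to equal the input-price ratio: MP_N/MP_K = w/r.
Here MP_N/MP_K = (2/3)·(K/N)/(2/3) = (K/N). Setting this equal to 1.6/25 = 0.064 gives K = 0.064N.
Substituting into y = 100: N^(2/3)·(0.064N)^(2/3) = 100.
Solving, N = 125 and K = 8.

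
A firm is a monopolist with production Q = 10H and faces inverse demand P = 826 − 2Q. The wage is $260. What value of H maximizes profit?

H* = 20

Marginal revenue from the inverse demand is MR = 826 − 4Q.
The marginal product is MP_H = 10.
A monopolist hires until marginal revenue product equals the wage: MR·MP_H = w.
(826 − 40H)·10 = 260, so H = 20.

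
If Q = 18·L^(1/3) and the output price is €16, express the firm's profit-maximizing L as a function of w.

L(w) = (96/w)^(3/2)

MP_L = (1/3)·18·L^(-2/3) = 6·L^(-2/3).
Setting P·MP_L = w: 96·L^(-2/3) = w.
Solving for L: L^(-2/3) = w/96, so L = (96/w)^(3/2).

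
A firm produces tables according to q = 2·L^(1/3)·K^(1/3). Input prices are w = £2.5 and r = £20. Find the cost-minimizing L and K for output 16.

L* = 64, K* = 8

Cost minimization requires the marginal rate of technical substitution to equal the input-price ratio: MP_L/MP_K = w/r.
Here MP_L/MP_K = (1/3)·(K/L)/(1/3) = (K/L). Setting this equal to 2.5/20 = 0.125 gives K = 0.125L.
Substituting into q = 16: 2·L^(1/3)·(0.125L)^(1/3) = 16.
Solving, L = 64 and K = 8.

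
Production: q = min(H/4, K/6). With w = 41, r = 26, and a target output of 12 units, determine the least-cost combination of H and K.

H* = 48, K* = 72

With a fixed-proportions technology, the cost-minimizing bundle uses no slack in either input: H/4 = K/6 = q.
So H = 4·12 = 48 and K = 6·12 = 72.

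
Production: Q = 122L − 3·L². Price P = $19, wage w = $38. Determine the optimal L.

The marginal product of L is MP_L = 122 − 6L.
A price-taking firm hires until the value of the marginal product equals the wage: P·MP_L = w, so 19·(122 − 6L) = 38.
Then 122 − 6L = 2, giving L = 20.

L* = 20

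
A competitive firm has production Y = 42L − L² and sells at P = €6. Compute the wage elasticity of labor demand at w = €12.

From P·MP_L = w with MP_L = 42 − 2L, labor demand is L(w) = (42 − w/6)/2.
dL/dw = −1/(12) = -1/12.
At w = 12, L = 20, so ε = (dL/dw)·(w/L) = (-1/12)·(12/20) = -0.05.

ε = -0.05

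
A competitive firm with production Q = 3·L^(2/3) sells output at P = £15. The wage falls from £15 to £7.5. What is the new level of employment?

L* = 64

From P·MP_L = w with MP_L = 2·L^(-1/3), the labor demand is L(w) = (30/w)^(3).
At w = 15: L = 8. At w = 7.5: L = 64.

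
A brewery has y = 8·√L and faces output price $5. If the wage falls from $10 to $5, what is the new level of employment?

From P·MP_L = w with MP_L = 4·L^(-1/2), the labor demand is L(w) = (20/w)^(2).
At w = 10: L = 4. At w = 5: L = 16.

L* = 16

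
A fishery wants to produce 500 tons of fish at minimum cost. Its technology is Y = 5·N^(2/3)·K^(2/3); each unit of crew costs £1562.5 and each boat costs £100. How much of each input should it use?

Cost minimization requires the marginal rate of technical substitution to equal the input-price ratio: MP_N/MP_K = w/r.
Here MP_N/MP_K = (2/3)·(K/N)/(2/3) = (K/N). Setting this equal to 1562.5/100 = 15.625 gives K = 15.625N.
Substituting into Y = 500: 5·N^(2/3)·(15.625N)^(2/3) = 500.
Solving, N = 8 and K = 125.

N* = 8, K* = 125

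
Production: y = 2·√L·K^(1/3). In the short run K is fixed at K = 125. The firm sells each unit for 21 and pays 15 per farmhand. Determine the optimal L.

With K = 125, MP_L = (1/2)·2·L^(-1/2)·125^(1/3) = 5·L^(-1/2).
Profit maximization for a price taker requires P·MP_L = w: 21·5·L^(-1/2) = 15.
So L^(-1/2) = 1/7, which gives L = 49.

L* = 49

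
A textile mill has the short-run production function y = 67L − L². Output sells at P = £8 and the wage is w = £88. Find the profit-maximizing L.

The marginal product of L is MP_L = 67 − 2L.
A price-taking firm hires until the value of the marginal product equals the wage: P·MP_L = w, so 8·(67 − 2L) = 88.
Then 67 − 2L = 11, giving L = 28.

L* = 28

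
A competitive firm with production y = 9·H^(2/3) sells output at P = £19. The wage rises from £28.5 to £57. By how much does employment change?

From P·MP_H = w with MP_H = 6·H^(-1/3), the labor demand is H(w) = (114/w)^(3).
At w = 28.5: H = 64. At w = 57: H = 8.
ΔH = 8 − 64 = -56.

ΔH = -56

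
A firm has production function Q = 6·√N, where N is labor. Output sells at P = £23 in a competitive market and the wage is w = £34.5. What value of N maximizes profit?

N* = 4

MP_N = (1/2)·6·N^(-1/2) = 3·N^(-1/2).
Profit maximization for a price taker requires P·MP_N = w: 23·3·N^(-1/2) = 34.5.
So N^(-1/2) = 0.5, which gives N = 4.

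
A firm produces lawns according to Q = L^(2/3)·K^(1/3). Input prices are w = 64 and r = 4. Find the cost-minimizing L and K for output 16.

Cost minimization requires the marginal rate of technical substitution to equal the input-price ratio: MP_L/MP_K = w/r.
Here MP_L/MP_K = (2/3)·(K/L)/(1/3) = 2·(K/L). Setting this equal to 64/4 = 16 gives K = 8L.
Substituting into Q = 16: L^(2/3)·(8L)^(1/3) = 16.
Solving, L = 8 and K = 64.

L* = 8, K* = 64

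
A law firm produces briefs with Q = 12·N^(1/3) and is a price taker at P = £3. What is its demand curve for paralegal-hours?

MP_N = (1/3)·12·N^(-2/3) = 4·N^(-2/3).
Setting P·MP_N = w: 12·N^(-2/3) = w.
Solving for N: N^(-2/3) = w/12, so N = (12/w)^(3/2).

N(w) = (12/w)^(3/2)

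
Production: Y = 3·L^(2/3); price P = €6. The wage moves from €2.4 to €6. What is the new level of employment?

L* = 8

From P·MP_L = w with MP_L = 2·L^(-1/3), the labor demand is L(w) = (12/w)^(3).
At w = 2.4: L = 125. At w = 6: L = 8.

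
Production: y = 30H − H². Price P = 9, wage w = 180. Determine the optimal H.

The marginal product of H is MP_H = 30 − 2H.
A price-taking firm hires until the value of the marginal product equals the wage: P·MP_H = w, so 9·(30 − 2H) = 180.
Then 30 − 2H = 20, giving H = 5.

H* = 5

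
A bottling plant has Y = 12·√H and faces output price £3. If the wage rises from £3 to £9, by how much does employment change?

From P·MP_H = w with MP_H = 6·H^(-1/2), the labor demand is H(w) = (18/w)^(2).
At w = 3: H = 36. At w = 9: H = 4.
ΔH = 4 − 36 = -32.

ΔH = -32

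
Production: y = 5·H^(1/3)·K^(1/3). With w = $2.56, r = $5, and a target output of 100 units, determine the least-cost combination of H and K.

Cost minimization requires the marginal rate of technical substitution to equal the input-price ratio: MP_H/MP_K = w/r.
Here MP_H/MP_K = (1/3)·(K/H)/(1/3) = (K/H). Setting this equal to 2.56/5 = 0.512 gives K = 0.512H.
Substituting into y = 100: 5·H^(1/3)·(0.512H)^(1/3) = 100.
Solving, H = 125 and K = 64.

H* = 125, K* = 64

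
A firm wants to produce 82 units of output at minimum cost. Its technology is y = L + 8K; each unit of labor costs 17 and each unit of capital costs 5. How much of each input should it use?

The inputs are perfect substitutes, so the firm uses whichever has the lower cost per unit of output.
Cost per unit of output via L is 17; via K it is 0.625. K is cheaper.
Producing y = 82 with K alone: L = 0, K = 10.25.

L* = 0, K* = 10.25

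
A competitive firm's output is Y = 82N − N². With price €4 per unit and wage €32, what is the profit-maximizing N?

N* = 37

The marginal product of N is MP_N = 82 − 2N.
A price-taking firm hires until the value of the marginal product equals the wage: P·MP_N = w, so 4·(82 − 2N) = 32.
Then 82 − 2N = 8, giving N = 37.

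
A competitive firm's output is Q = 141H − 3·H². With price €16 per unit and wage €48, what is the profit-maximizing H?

The marginal product of H is MP_H = 141 − 6H.
A price-taking firm hires until the value of the marginal product equals the wage: P·MP_H = w, so 16·(141 − 6H) = 48.
Then 141 − 6H = 3, giving H = 23.

H* = 23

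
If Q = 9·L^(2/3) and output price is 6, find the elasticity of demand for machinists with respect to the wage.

MP_L = (2/3)·9·L^(-1/3), so P·MP_L = w gives 36·L^(-1/3) = w.
Solving, L(w) = (36/w)^(3). This is a constant-elasticity form: L ∝ w^(−3), so ε = −3.

ε = -3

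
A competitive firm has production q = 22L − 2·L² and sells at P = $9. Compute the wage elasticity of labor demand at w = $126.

From P·MP_L = w with MP_L = 22 − 4L, labor demand is L(w) = (22 − w/9)/4.
dL/dw = −1/(36) = -1/36.
At w = 126, L = 2, so ε = (dL/dw)·(w/L) = (-1/36)·(126/2) = -1.75.

ε = -1.75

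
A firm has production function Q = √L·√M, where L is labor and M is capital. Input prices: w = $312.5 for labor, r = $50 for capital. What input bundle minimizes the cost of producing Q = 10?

L* = 4, M* = 25

Cost minimization requires the marginal rate of technical substitution to equal the input-price ratio: MP_L/MP_M = w/r.
Here MP_L/MP_M = (1/2)·(M/L)/(1/2) = (M/L). Setting this equal to 312.5/50 = 6.25 gives M = 6.25L.
Substituting into Q = 10: L^(1/2)·(6.25L)^(1/2) = 10.
Solving, L = 4 and M = 25.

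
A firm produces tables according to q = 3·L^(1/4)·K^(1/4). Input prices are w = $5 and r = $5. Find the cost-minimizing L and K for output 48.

Cost minimization requires the marginal rate of technical substitution to equal the input-price ratio: MP_L/MP_K = w/r.
Here MP_L/MP_K = (1/4)·(K/L)/(1/4) = (K/L). Setting this equal to 5/5 = 1 gives K = L.
Substituting into q = 48: 3·L^(1/4)·(L)^(1/4) = 48.
Solving, L = 256 and K = 256.

L* = 256, K* = 256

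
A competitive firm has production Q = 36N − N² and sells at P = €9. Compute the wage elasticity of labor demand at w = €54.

From P·MP_N = w with MP_N = 36 − 2N, labor demand is N(w) = (36 − w/9)/2.
dN/dw = −1/(18) = -1/18.
At w = 54, N = 15, so ε = (dN/dw)·(w/N) = (-1/18)·(54/15) = -0.2.

ε = -0.2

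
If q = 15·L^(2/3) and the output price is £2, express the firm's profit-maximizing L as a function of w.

MP_L = (2/3)·15·L^(-1/3) = 10·L^(-1/3).
Setting P·MP_L = w: 20·L^(-1/3) = w.
Solving for L: L^(-1/3) = w/20, so L = (20/w)^(3).

L(w) = 8000/w³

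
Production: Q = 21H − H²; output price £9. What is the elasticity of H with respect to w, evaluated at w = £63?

From P·MP_H = w with MP_H = 21 − 2H, labor demand is H(w) = (21 − w/9)/2.
dH/dw = −1/(18) = -1/18.
At w = 63, H = 7, so ε = (dH/dw)·(w/H) = (-1/18)·(63/7) = -0.5.

ε = -0.5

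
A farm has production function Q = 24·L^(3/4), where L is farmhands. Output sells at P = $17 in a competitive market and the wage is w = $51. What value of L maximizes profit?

MP_L = (3/4)·24·L^(-1/4) = 18·L^(-1/4).
Profit maximization for a price taker requires P·MP_L = w: 17·18·L^(-1/4) = 51.
So L^(-1/4) = 1/6, which gives L = 1296.

L* = 1296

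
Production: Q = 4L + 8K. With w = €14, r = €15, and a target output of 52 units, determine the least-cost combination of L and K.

L* = 0, K* = 6.5

The inputs are perfect substitutes, so the firm uses whichever has the lower cost per unit of output.
Cost per unit of output via L is w/4 = 3.5; via K it is r/8 = 1.875. K is cheaper.
Producing Q = 52 with K alone: L = 0, K = 6.5.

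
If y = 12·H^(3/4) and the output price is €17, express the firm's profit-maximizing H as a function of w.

H(w) = (153/w)^(4)

MP_H = (3/4)·12·H^(-1/4) = 9·H^(-1/4).
Setting P·MP_H = w: 153·H^(-1/4) = w.
Solving for H: H^(-1/4) = w/153, so H = (153/w)^(4).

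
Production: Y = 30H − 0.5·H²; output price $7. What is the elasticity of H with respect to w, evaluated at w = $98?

ε = -0.875

From P·MP_H = w with MP_H = 30 − H, labor demand is H(w) = 30 − w/7.
dH/dw = −1/(7) = -1/7.
At w = 98, H = 16, so ε = (dH/dw)·(w/H) = (-1/7)·(98/16) = -0.875.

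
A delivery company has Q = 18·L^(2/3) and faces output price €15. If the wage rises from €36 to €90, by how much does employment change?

ΔL = -117

From P·MP_L = w with MP_L = 12·L^(-1/3), the labor demand is L(w) = (180/w)^(3).
At w = 36: L = 125. At w = 90: L = 8.
ΔL = 8 − 125 = -117.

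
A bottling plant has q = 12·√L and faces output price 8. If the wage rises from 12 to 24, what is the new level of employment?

From P·MP_L = w with MP_L = 6·L^(-1/2), the labor demand is L(w) = (48/w)^(2).
At w = 12: L = 16. At w = 24: L = 4.

L* = 4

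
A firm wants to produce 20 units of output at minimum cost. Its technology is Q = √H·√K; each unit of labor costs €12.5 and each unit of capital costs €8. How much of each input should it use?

H* = 16, K* = 25

Cost minimization requires the marginal rate of technical substitution to equal the input-price ratio: MP_H/MP_K = w/r.
Here MP_H/MP_K = (1/2)·(K/H)/(1/2) = (K/H). Setting this equal to 12.5/8 = 1.5625 gives K = 1.5625H.
Substituting into Q = 20: H^(1/2)·(1.5625H)^(1/2) = 20.
Solving, H = 16 and K = 25.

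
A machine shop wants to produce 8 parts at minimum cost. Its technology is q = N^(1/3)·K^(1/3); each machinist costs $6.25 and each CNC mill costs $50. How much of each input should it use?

N* = 64, K* = 8

Cost minimization requires the marginal rate of technical substitution to equal the input-price ratio: MP_N/MP_K = w/r.
Here MP_N/MP_K = (1/3)·(K/N)/(1/3) = (K/N). Setting this equal to 6.25/50 = 0.125 gives K = 0.125N.
Substituting into q = 8: N^(1/3)·(0.125N)^(1/3) = 8.
Solving, N = 64 and K = 8.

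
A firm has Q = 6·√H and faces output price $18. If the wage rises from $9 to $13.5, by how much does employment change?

From P·MP_H = w with MP_H = 3·H^(-1/2), the labor demand is H(w) = (54/w)^(2).
At w = 9: H = 36. At w = 13.5: H = 16.
ΔH = 16 − 36 = -20.

ΔH = -20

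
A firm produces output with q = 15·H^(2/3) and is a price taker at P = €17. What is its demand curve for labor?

MP_H = (2/3)·15·H^(-1/3) = 10·H^(-1/3).
Setting P·MP_H = w: 170·H^(-1/3) = w.
Solving for H: H^(-1/3) = w/170, so H = (170/w)^(3).

H(w) = 4913000/w³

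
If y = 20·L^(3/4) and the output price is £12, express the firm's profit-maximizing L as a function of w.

MP_L = (3/4)·20·L^(-1/4) = 15·L^(-1/4).
Setting P·MP_L = w: 180·L^(-1/4) = w.
Solving for L: L^(-1/4) = w/180, so L = (180/w)^(4).

L(w) = (180/w)^(4)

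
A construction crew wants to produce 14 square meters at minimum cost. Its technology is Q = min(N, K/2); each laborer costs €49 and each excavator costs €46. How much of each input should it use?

With a fixed-proportions technology, the cost-minimizing bundle uses no slack in either input: N = K/2 = Q.
So N = 14 and K = 2·14 = 28.

N* = 14, K* = 28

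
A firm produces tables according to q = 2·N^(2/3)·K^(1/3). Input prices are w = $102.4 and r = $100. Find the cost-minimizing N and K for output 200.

Cost minimization requires the marginal rate of technical substitution to equal the input-price ratio: MP_N/MP_K = w/r.
Here MP_N/MP_K = (2/3)·(K/N)/(1/3) = 2·(K/N). Setting this equal to 102.4/100 = 1.024 gives K = 0.512N.
Substituting into q = 200: 2·N^(2/3)·(0.512N)^(1/3) = 200.
Solving, N = 125 and K = 64.

N* = 125, K* = 64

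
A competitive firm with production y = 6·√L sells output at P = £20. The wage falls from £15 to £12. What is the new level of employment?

From P·MP_L = w with MP_L = 3·L^(-1/2), the labor demand is L(w) = (60/w)^(2).
At w = 15: L = 16. At w = 12: L = 25.

L* = 25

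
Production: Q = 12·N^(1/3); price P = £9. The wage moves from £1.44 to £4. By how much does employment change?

From P·MP_N = w with MP_N = 4·N^(-2/3), the labor demand is N(w) = (36/w)^(3/2).
At w = 1.44: N = 125. At w = 4: N = 27.
ΔN = 27 − 125 = -98.

ΔN = -98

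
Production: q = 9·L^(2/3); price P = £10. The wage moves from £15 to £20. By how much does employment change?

From P·MP_L = w with MP_L = 6·L^(-1/3), the labor demand is L(w) = (60/w)^(3).
At w = 15: L = 64. At w = 20: L = 27.
ΔL = 27 − 64 = -37.

ΔL = -37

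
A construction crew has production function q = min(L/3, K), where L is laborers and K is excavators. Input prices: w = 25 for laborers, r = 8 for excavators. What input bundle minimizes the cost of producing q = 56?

With a fixed-proportions technology, the cost-minimizing bundle uses no slack in either input: L/3 = K = q.
So L = 3·56 = 168 and K = 56.

L* = 168, K* = 56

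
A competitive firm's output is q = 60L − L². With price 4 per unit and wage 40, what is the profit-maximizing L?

L* = 25

The marginal product of L is MP_L = 60 − 2L.
A price-taking firm hires until the value of the marginal product equals the wage: P·MP_L = w, so 4·(60 − 2L) = 40.
Then 60 − 2L = 10, giving L = 25.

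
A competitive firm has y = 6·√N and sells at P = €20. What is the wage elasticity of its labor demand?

ε = -2

MP_N = (1/2)·6·N^(-1/2), so P·MP_N = w gives 60·N^(-1/2) = w.
Solving, N(w) = (60/w)^(2). This is a constant-elasticity form: N ∝ w^(−2), so ε = −2.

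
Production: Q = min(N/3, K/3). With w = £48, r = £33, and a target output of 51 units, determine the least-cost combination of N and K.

With a fixed-proportions technology, the cost-minimizing bundle uses no slack in either input: N/3 = K/3 = Q.
So N = 3·51 = 153 and K = 3·51 = 153.

N* = 153, K* = 153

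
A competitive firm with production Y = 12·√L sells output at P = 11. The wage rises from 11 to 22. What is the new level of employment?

L* = 9

From P·MP_L = w with MP_L = 6·L^(-1/2), the labor demand is L(w) = (66/w)^(2).
At w = 11: L = 36. At w = 22: L = 9.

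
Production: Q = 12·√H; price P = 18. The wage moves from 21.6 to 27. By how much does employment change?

From P·MP_H = w with MP_H = 6·H^(-1/2), the labor demand is H(w) = (108/w)^(2).
At w = 21.6: H = 25. At w = 27: H = 16.
ΔH = 16 − 25 = -9.

ΔH = -9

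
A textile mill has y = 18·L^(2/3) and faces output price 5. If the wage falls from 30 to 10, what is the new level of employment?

L* = 216

From P·MP_L = w with MP_L = 12·L^(-1/3), the labor demand is L(w) = (60/w)^(3).
At w = 30: L = 8. At w = 10: L = 216.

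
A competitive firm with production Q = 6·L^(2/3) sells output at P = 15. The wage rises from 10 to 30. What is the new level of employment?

L* = 8

From P·MP_L = w with MP_L = 4·L^(-1/3), the labor demand is L(w) = (60/w)^(3).
At w = 10: L = 216. At w = 30: L = 8.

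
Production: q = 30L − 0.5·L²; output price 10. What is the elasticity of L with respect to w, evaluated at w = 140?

From P·MP_L = w with MP_L = 30 − L, labor demand is L(w) = 30 − w/10.
dL/dw = −1/(10) = -0.1.
At w = 140, L = 16, so ε = (dL/dw)·(w/L) = (-0.1)·(140/16) = -0.875.

ε = -0.875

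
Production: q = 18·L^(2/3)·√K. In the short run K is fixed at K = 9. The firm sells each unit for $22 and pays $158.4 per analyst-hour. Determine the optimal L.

L* = 125

With K = 9, MP_L = (2/3)·18·L^(-1/3)·9^(1/2) = 36·L^(-1/3).
Profit maximization for a price taker requires P·MP_L = w: 22·36·L^(-1/3) = 158.4.
So L^(-1/3) = 0.2, which gives L = 125.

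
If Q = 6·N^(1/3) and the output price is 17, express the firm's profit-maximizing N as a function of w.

MP_N = (1/3)·6·N^(-2/3) = 2·N^(-2/3).
Setting P·MP_N = w: 34·N^(-2/3) = w.
Solving for N: N^(-2/3) = w/34, so N = (34/w)^(3/2).

N(w) = (34/w)^(3/2)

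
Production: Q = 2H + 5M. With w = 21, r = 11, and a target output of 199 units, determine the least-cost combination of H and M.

H* = 0, M* = 39.8

The inputs are perfect substitutes, so the firm uses whichever has the lower cost per unit of output.
Cost per unit of output via H is w/2 = 10.5; via M it is r/5 = 2.2. M is cheaper.
Producing Q = 199 with M alone: H = 0, M = 39.8.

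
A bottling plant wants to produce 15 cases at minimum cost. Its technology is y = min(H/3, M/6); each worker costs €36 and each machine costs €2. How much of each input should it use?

With a fixed-proportions technology, the cost-minimizing bundle uses no slack in either input: H/3 = M/6 = y.
So H = 3·15 = 45 and M = 6·15 = 90.

H* = 45, M* = 90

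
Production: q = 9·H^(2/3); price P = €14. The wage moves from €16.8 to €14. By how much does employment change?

From P·MP_H = w with MP_H = 6·H^(-1/3), the labor demand is H(w) = (84/w)^(3).
At w = 16.8: H = 125. At w = 14: H = 216.
ΔH = 216 − 125 = 91.

ΔH = 91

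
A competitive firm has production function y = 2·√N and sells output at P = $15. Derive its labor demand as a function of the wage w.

N(w) = 225/w²

MP_N = (1/2)·2·N^(-1/2) = N^(-1/2).
Setting P·MP_N = w: 15·N^(-1/2) = w.
Solving for N: N^(-1/2) = w/15, so N = (15/w)^(2).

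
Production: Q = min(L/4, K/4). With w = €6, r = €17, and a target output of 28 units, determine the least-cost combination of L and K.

With a fixed-proportions technology, the cost-minimizing bundle uses no slack in either input: L/4 = K/4 = Q.
So L = 4·28 = 112 and K = 4·28 = 112.

L* = 112, K* = 112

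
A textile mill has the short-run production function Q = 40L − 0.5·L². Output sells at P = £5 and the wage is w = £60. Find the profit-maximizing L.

The marginal product of L is MP_L = 40 − L.
A price-taking firm hires until the value of the marginal product equals the wage: P·MP_L = w, so 5·(40 − L) = 60.
Then 40 − L = 12, giving L = 28.

L* = 28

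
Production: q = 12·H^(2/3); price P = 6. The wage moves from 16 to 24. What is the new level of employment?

H* = 8

From P·MP_H = w with MP_H = 8·H^(-1/3), the labor demand is H(w) = (48/w)^(3).
At w = 16: H = 27. At w = 24: H = 8.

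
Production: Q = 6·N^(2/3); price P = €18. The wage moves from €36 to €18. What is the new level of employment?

From P·MP_N = w with MP_N = 4·N^(-1/3), the labor demand is N(w) = (72/w)^(3).
At w = 36: N = 8. At w = 18: N = 64.

N* = 64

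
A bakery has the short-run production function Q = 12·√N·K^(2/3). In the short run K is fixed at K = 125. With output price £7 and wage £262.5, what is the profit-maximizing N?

With K = 125, MP_N = (1/2)·12·N^(-1/2)·125^(2/3) = 150·N^(-1/2).
Profit maximization for a price taker requires P·MP_N = w: 7·150·N^(-1/2) = 262.5.
So N^(-1/2) = 0.25, which gives N = 16.

N* = 16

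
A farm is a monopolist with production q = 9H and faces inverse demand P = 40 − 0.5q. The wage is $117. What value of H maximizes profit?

Marginal revenue from the inverse demand is MR = 40 − q.
The marginal product is MP_H = 9.
A monopolist hires until marginal revenue product equals the wage: MR·MP_H = w.
(40 − 9H)·9 = 117, so H = 3.

H* = 3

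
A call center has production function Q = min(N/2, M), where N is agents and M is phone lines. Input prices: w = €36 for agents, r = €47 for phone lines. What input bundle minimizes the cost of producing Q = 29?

N* = 58, M* = 29

With a fixed-proportions technology, the cost-minimizing bundle uses no slack in either input: N/2 = M = Q.
So N = 2·29 = 58 and M = 29.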